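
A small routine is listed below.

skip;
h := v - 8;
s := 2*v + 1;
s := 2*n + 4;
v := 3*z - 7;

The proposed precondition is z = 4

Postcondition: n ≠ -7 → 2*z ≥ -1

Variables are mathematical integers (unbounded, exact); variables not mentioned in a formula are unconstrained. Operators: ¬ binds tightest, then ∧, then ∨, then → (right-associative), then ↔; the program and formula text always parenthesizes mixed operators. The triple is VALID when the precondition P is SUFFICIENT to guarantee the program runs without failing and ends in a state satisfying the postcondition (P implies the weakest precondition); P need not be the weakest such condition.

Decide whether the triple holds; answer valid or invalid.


Working backward. After the program, n ≠ -7 → 2*z ≥ -1 must hold.
Before v := 3*z - 7: n ≠ -7 → 2*z ≥ -1
Before s := 2*n + 4: n ≠ -7 → 2*z ≥ -1
Before s := 2*v + 1: n ≠ -7 → 2*z ≥ -1
Before h := v - 8: n ≠ -7 → 2*z ≥ -1
Before skip: n ≠ -7 → 2*z ≥ -1
The weakest precondition is n ≠ -7 → 2*z ≥ -1.
Check whether z = 4 implies it.
Every state satisfying the precondition satisfies the weakest precondition: the implication holds.
Answer: valid


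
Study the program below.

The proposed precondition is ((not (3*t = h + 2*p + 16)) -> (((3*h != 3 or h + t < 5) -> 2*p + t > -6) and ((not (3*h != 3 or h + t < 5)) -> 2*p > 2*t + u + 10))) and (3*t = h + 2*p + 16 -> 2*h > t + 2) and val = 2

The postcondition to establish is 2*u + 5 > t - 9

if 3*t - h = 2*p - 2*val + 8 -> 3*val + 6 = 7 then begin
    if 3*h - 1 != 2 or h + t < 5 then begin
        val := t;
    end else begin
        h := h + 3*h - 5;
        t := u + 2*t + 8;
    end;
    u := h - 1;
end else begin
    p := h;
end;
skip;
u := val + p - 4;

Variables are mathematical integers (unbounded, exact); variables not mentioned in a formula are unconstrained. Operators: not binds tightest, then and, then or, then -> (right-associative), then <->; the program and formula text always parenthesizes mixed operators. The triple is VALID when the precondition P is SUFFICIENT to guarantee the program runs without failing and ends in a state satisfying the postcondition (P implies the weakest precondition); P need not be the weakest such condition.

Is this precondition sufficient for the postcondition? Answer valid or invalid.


Working backward. After the program, the postcondition 2*u + 5 > t - 9 must hold; in canonical form it is 2*u > t - 14.
Before u := val + p - 4: 2*p + 2*val > t - 6
Before skip: 2*p + 2*val > t - 6
Then branch requires ((3*h != 3 or h + t < 5) -> 2*p + t > -6) and ((not (3*h != 3 or h + t < 5)) -> 2*p + 2*val > 2*t + u + 2); else branch requires 2*h + 2*val > t - 6.
Before the if: ((3*t + 2*val = h + 2*p + 8 -> 3*val = 1) -> (((3*h != 3 or h + t < 5) -> 2*p + t > -6) and ((not (3*h != 3 or h + t < 5)) -> 2*p + 2*val > 2*t + u + 2))) and ((not (3*t + 2*val = h + 2*p + 8 -> 3*val = 1)) -> 2*h + 2*val > t - 6)
The weakest precondition is ((3*t + 2*val = h + 2*p + 8 -> 3*val = 1) -> (((3*h != 3 or h + t < 5) -> 2*p + t > -6) and ((not (3*h != 3 or h + t < 5)) -> 2*p + 2*val > 2*t + u + 2))) and ((not (3*t + 2*val = h + 2*p + 8 -> 3*val = 1)) -> 2*h + 2*val > t - 6).
Check whether ((not (3*t = h + 2*p + 16)) -> (((3*h != 3 or h + t < 5) -> 2*p + t > -6) and ((not (3*h != 3 or h + t < 5)) -> 2*p > 2*t + u + 10))) and (3*t = h + 2*p + 16 -> 2*h > t + 2) and val = 2 implies it.
Countermodel: at the initial state h = -4, p = 3, t = 2, u = -9, val = 2, the precondition holds but the weakest precondition fails.
Answer: invalid


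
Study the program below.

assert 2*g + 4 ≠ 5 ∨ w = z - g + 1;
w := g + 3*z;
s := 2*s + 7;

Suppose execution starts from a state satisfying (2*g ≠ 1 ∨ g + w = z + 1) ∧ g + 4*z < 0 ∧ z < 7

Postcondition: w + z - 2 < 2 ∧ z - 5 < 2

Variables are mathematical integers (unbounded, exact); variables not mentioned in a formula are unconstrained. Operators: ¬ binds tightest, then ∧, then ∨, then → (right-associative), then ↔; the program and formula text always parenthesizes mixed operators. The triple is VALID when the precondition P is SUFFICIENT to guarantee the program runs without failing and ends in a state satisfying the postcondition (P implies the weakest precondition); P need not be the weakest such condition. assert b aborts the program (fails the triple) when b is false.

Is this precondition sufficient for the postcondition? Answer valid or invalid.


Working backward. After the program, the postcondition w + z - 2 < 2 ∧ z - 5 < 2 must hold; in canonical form it is w + z < 4 ∧ z < 7.
Before s := 2*s + 7: w + z < 4 ∧ z < 7
Before w := g + 3*z: g + 4*z < 4 ∧ z < 7
Before assert 2*g + 4 ≠ 5 ∨ w = z - g + 1: (2*g ≠ 1 ∨ g + w = z + 1) ∧ g + 4*z < 4 ∧ z < 7
The weakest precondition is (2*g ≠ 1 ∨ g + w = z + 1) ∧ g + 4*z < 4 ∧ z < 7.
Check whether (2*g ≠ 1 ∨ g + w = z + 1) ∧ g + 4*z < 0 ∧ z < 7 implies it.
Every state satisfying the precondition satisfies the weakest precondition: the implication holds.
Answer: valid


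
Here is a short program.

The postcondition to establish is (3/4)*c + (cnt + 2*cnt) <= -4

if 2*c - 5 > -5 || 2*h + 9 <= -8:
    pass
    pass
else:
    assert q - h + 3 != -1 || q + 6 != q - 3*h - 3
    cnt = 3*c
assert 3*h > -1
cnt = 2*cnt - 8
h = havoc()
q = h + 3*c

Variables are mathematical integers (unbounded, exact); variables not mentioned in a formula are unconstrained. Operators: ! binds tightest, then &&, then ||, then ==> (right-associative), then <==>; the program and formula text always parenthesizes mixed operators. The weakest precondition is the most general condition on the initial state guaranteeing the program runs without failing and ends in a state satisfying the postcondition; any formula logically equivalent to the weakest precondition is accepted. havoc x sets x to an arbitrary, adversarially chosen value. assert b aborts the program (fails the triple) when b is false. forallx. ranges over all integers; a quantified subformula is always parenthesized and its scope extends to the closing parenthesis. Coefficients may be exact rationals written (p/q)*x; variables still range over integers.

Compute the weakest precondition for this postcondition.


Working backward. After the program, the postcondition (3/4)*c + (cnt + 2*cnt) <= -4 must hold; in canonical form it is (3/4)*c + 3*cnt <= -4.
Before q := h + 3*c: (3/4)*c + 3*cnt <= -4
Before havoc h: (3/4)*c + 3*cnt <= -4
Before cnt := 2*cnt - 8: (3/4)*c + 6*cnt <= 20
Before assert 3*h > -1: 3*h > -1 && (3/4)*c + 6*cnt <= 20
Then branch requires 3*h > -1 && (3/4)*c + 6*cnt <= 20; else branch requires (q != h - 4 || 3*h != -9) && 3*h > -1 && (75/4)*c <= 20.
Before the if: ((2*c > 0 || 2*h <= -17) ==> (3*h > -1 && (3/4)*c + 6*cnt <= 20)) && ((!(2*c > 0 || 2*h <= -17)) ==> ((q != h - 4 || 3*h != -9) && 3*h > -1 && (75/4)*c <= 20))
Answer: WP = ((2*c > 0 || 2*h <= -17) ==> (3*h > -1 && (3/4)*c + 6*cnt <= 20)) && ((!(2*c > 0 || 2*h <= -17)) ==> ((q != h - 4 || 3*h != -9) && 3*h > -1 && (75/4)*c <= 20))


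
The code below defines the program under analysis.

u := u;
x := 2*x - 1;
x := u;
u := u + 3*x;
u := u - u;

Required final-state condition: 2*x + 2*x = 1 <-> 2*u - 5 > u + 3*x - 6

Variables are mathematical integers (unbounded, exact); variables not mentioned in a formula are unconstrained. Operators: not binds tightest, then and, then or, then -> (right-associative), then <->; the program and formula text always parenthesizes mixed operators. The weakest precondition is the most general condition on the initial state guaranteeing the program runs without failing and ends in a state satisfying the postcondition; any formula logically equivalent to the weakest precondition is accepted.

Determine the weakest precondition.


Working backward. After the program, the postcondition 2*x + 2*x = 1 <-> 2*u - 5 > u + 3*x - 6 must hold; in canonical form it is 4*x = 1 <-> u > 3*x - 1.
Before u := u - u: 4*x = 1 <-> 3*x < 1
Before u := u + 3*x: 4*x = 1 <-> 3*x < 1
Before x := u: 4*u = 1 <-> 3*u < 1
Before x := 2*x - 1: 4*u = 1 <-> 3*u < 1
Before u := u: 4*u = 1 <-> 3*u < 1
Answer: WP = 4*u = 1 <-> 3*u < 1


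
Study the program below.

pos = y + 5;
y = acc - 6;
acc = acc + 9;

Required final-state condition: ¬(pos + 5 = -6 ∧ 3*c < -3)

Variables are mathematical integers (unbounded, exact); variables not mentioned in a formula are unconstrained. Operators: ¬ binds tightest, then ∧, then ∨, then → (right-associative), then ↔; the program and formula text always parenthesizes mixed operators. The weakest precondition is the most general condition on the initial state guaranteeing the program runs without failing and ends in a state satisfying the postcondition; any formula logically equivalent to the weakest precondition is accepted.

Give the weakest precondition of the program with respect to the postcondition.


Working backward. After the program, the postcondition ¬(pos + 5 = -6 ∧ 3*c < -3) must hold; in canonical form it is ¬(pos = -11 ∧ 3*c < -3).
Before acc := acc + 9: ¬(pos = -11 ∧ 3*c < -3)
Before y := acc - 6: ¬(pos = -11 ∧ 3*c < -3)
Before pos := y + 5: ¬(y = -16 ∧ 3*c < -3)
Answer: WP = ¬(y = -16 ∧ 3*c < -3)


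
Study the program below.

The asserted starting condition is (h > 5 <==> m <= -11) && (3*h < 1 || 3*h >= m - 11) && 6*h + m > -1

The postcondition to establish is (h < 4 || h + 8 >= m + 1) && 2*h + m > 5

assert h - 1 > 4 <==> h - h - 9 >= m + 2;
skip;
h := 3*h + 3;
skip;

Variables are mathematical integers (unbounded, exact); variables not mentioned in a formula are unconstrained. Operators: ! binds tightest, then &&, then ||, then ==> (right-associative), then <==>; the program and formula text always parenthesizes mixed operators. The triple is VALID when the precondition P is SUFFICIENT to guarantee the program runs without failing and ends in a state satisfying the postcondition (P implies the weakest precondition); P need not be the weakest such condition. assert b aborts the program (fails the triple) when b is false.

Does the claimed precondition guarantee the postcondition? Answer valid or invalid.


Working backward. After the program, the postcondition (h < 4 || h + 8 >= m + 1) && 2*h + m > 5 must hold; in canonical form it is (h < 4 || h >= m - 7) && 2*h + m > 5.
Before skip: (h < 4 || h >= m - 7) && 2*h + m > 5
Before h := 3*h + 3: (3*h < 1 || 3*h >= m - 10) && 6*h + m > -1
Before skip: (3*h < 1 || 3*h >= m - 10) && 6*h + m > -1
Before assert h - 1 > 4 <==> h - h - 9 >= m + 2: (h > 5 <==> m <= -11) && (3*h < 1 || 3*h >= m - 10) && 6*h + m > -1
The weakest precondition is (h > 5 <==> m <= -11) && (3*h < 1 || 3*h >= m - 10) && 6*h + m > -1.
Check whether (h > 5 <==> m <= -11) && (3*h < 1 || 3*h >= m - 11) && 6*h + m > -1 implies it.
Countermodel: at the initial state h = 1, m = 14, the precondition holds but the weakest precondition fails.
Answer: invalid


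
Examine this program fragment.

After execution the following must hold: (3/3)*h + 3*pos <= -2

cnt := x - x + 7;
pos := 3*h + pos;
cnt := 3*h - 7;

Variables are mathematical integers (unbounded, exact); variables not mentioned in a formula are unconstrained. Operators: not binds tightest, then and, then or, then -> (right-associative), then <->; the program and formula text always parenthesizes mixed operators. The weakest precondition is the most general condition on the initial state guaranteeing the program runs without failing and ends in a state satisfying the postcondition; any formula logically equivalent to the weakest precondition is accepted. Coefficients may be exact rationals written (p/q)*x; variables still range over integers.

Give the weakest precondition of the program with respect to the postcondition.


Working backward. After the program, the postcondition (3/3)*h + 3*pos <= -2 must hold; in canonical form it is h + 3*pos <= -2.
Before cnt := 3*h - 7: h + 3*pos <= -2
Before pos := 3*h + pos: 10*h + 3*pos <= -2
Before cnt := x - x + 7: 10*h + 3*pos <= -2
Answer: WP = 10*h + 3*pos <= -2


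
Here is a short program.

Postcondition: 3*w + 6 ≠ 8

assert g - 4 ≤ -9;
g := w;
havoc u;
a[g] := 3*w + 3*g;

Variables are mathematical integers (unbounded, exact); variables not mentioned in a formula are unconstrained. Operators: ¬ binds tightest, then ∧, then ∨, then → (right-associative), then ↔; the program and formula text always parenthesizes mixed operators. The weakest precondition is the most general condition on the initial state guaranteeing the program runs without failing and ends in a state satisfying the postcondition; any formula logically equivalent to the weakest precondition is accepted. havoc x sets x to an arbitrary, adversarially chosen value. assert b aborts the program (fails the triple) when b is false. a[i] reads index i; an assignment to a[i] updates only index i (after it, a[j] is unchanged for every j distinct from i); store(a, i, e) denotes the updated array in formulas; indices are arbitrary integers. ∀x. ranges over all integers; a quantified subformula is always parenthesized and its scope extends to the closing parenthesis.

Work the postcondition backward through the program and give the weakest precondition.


Working backward. After the program, the postcondition 3*w + 6 ≠ 8 must hold; in canonical form it is 3*w ≠ 2.
Before a[g] := 3*w + 3*g: 3*w ≠ 2
Before havoc u: 3*w ≠ 2
Before g := w: 3*w ≠ 2
Before assert g - 4 ≤ -9: g ≤ -5 ∧ 3*w ≠ 2
Answer: WP = g ≤ -5 ∧ 3*w ≠ 2


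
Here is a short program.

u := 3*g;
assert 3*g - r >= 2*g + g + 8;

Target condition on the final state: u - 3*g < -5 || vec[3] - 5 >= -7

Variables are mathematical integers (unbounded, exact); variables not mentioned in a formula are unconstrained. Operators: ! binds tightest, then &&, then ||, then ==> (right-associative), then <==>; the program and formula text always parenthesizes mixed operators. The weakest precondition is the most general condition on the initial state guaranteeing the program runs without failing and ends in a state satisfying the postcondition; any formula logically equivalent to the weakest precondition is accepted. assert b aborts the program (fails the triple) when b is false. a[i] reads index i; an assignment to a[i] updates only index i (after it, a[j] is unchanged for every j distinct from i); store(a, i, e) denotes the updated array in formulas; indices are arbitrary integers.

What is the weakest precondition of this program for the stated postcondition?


Working backward. After the program, the postcondition u - 3*g < -5 || vec[3] - 5 >= -7 must hold; in canonical form it is u < 3*g - 5 || vec[3] >= -2.
Before assert 3*g - r >= 2*g + g + 8: r <= -8 && (u < 3*g - 5 || vec[3] >= -2)
Before u := 3*g: r <= -8 && vec[3] >= -2
Answer: WP = r <= -8 && vec[3] >= -2


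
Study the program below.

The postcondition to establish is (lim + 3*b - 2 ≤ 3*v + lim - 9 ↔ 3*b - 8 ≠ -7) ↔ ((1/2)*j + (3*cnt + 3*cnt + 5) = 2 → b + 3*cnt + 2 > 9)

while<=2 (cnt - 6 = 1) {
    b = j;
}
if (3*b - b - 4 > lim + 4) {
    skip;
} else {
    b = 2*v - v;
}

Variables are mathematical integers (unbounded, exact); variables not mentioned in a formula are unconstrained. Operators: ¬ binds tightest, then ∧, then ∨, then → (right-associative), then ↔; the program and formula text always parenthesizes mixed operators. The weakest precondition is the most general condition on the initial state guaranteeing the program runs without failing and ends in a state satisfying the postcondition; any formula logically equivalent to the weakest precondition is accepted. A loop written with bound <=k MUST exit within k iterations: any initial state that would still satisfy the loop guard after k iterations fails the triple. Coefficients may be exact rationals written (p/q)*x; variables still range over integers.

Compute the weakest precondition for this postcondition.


Working backward. After the program, the postcondition (lim + 3*b - 2 ≤ 3*v + lim - 9 ↔ 3*b - 8 ≠ -7) ↔ ((1/2)*j + (3*cnt + 3*cnt + 5) = 2 → b + 3*cnt + 2 > 9) must hold; in canonical form it is (3*b ≤ 3*v - 7 ↔ 3*b ≠ 1) ↔ (6*cnt + (1/2)*j = -3 → b + 3*cnt > 7).
Then branch requires (3*b ≤ 3*v - 7 ↔ 3*b ≠ 1) ↔ (6*cnt + (1/2)*j = -3 → b + 3*cnt > 7); else branch requires (¬(3*v ≠ 1)) ↔ (6*cnt + (1/2)*j = -3 → 3*cnt + v > 7).
Before the if: (2*b > lim + 8 → ((3*b ≤ 3*v - 7 ↔ 3*b ≠ 1) ↔ (6*cnt + (1/2)*j = -3 → b + 3*cnt > 7))) ∧ ((¬(2*b > lim + 8)) → ((¬(3*v ≠ 1)) ↔ (6*cnt + (1/2)*j = -3 → 3*cnt + v > 7)))
Before the loop (bound <=2), unroll the exhaustion recursion (WP_0 = exit-now case; WP_j = one more guarded iteration, up to j = 2):
  WP_0: (¬(cnt = 7)) ∧ (2*b > lim + 8 → ((3*b ≤ 3*v - 7 ↔ 3*b ≠ 1) ↔ (6*cnt + (1/2)*j = -3 → b + 3*cnt > 7))) ∧ ((¬(2*b > lim + 8)) → ((¬(3*v ≠ 1)) ↔ (6*cnt + (1/2)*j = -3 → 3*cnt + v > 7)))
  WP_1: (cnt = 7 → ((¬(cnt = 7)) ∧ (2*j > lim + 8 → ((3*j ≤ 3*v - 7 ↔ 3*j ≠ 1) ↔ (6*cnt + (1/2)*j = -3 → 3*cnt + j > 7))) ∧ ((¬(2*j > lim + 8)) → ((¬(3*v ≠ 1)) ↔ (6*cnt + (1/2)*j = -3 → 3*cnt + v > 7))))) ∧ ((¬(cnt = 7)) → ((2*b > lim + 8 → ((3*b ≤ 3*v - 7 ↔ 3*b ≠ 1) ↔ (6*cnt + (1/2)*j = -3 → b + 3*cnt > 7))) ∧ ((¬(2*b > lim + 8)) → ((¬(3*v ≠ 1)) ↔ (6*cnt + (1/2)*j = -3 → 3*cnt + v > 7)))))
  WP_2: (cnt = 7 → ((cnt = 7 → ((¬(cnt = 7)) ∧ (2*j > lim + 8 → ((3*j ≤ 3*v - 7 ↔ 3*j ≠ 1) ↔ (6*cnt + (1/2)*j = -3 → 3*cnt + j > 7))) ∧ ((¬(2*j > lim + 8)) → ((¬(3*v ≠ 1)) ↔ (6*cnt + (1/2)*j = -3 → 3*cnt + v > 7))))) ∧ ((¬(cnt = 7)) → ((2*j > lim + 8 → ((3*j ≤ 3*v - 7 ↔ 3*j ≠ 1) ↔ (6*cnt + (1/2)*j = -3 → 3*cnt + j > 7))) ∧ ((¬(2*j > lim + 8)) → ((¬(3*v ≠ 1)) ↔ (6*cnt + (1/2)*j = -3 → 3*cnt + v > 7))))))) ∧ ((¬(cnt = 7)) → ((2*b > lim + 8 → ((3*b ≤ 3*v - 7 ↔ 3*b ≠ 1) ↔ (6*cnt + (1/2)*j = -3 → b + 3*cnt > 7))) ∧ ((¬(2*b > lim + 8)) → ((¬(3*v ≠ 1)) ↔ (6*cnt + (1/2)*j = -3 → 3*cnt + v > 7)))))
So before the loop: (cnt = 7 → ((cnt = 7 → ((¬(cnt = 7)) ∧ (2*j > lim + 8 → ((3*j ≤ 3*v - 7 ↔ 3*j ≠ 1) ↔ (6*cnt + (1/2)*j = -3 → 3*cnt + j > 7))) ∧ ((¬(2*j > lim + 8)) → ((¬(3*v ≠ 1)) ↔ (6*cnt + (1/2)*j = -3 → 3*cnt + v > 7))))) ∧ ((¬(cnt = 7)) → ((2*j > lim + 8 → ((3*j ≤ 3*v - 7 ↔ 3*j ≠ 1) ↔ (6*cnt + (1/2)*j = -3 → 3*cnt + j > 7))) ∧ ((¬(2*j > lim + 8)) → ((¬(3*v ≠ 1)) ↔ (6*cnt + (1/2)*j = -3 → 3*cnt + v > 7))))))) ∧ ((¬(cnt = 7)) → ((2*b > lim + 8 → ((3*b ≤ 3*v - 7 ↔ 3*b ≠ 1) ↔ (6*cnt + (1/2)*j = -3 → b + 3*cnt > 7))) ∧ ((¬(2*b > lim + 8)) → ((¬(3*v ≠ 1)) ↔ (6*cnt + (1/2)*j = -3 → 3*cnt + v > 7)))))
Answer: WP = (cnt = 7 → ((cnt = 7 → ((¬(cnt = 7)) ∧ (2*j > lim + 8 → ((3*j ≤ 3*v - 7 ↔ 3*j ≠ 1) ↔ (6*cnt + (1/2)*j = -3 → 3*cnt + j > 7))) ∧ ((¬(2*j > lim + 8)) → ((¬(3*v ≠ 1)) ↔ (6*cnt + (1/2)*j = -3 → 3*cnt + v > 7))))) ∧ ((¬(cnt = 7)) → ((2*j > lim + 8 → ((3*j ≤ 3*v - 7 ↔ 3*j ≠ 1) ↔ (6*cnt + (1/2)*j = -3 → 3*cnt + j > 7))) ∧ ((¬(2*j > lim + 8)) → ((¬(3*v ≠ 1)) ↔ (6*cnt + (1/2)*j = -3 → 3*cnt + v > 7))))))) ∧ ((¬(cnt = 7)) → ((2*b > lim + 8 → ((3*b ≤ 3*v - 7 ↔ 3*b ≠ 1) ↔ (6*cnt + (1/2)*j = -3 → b + 3*cnt > 7))) ∧ ((¬(2*b > lim + 8)) → ((¬(3*v ≠ 1)) ↔ (6*cnt + (1/2)*j = -3 → 3*cnt + v > 7)))))


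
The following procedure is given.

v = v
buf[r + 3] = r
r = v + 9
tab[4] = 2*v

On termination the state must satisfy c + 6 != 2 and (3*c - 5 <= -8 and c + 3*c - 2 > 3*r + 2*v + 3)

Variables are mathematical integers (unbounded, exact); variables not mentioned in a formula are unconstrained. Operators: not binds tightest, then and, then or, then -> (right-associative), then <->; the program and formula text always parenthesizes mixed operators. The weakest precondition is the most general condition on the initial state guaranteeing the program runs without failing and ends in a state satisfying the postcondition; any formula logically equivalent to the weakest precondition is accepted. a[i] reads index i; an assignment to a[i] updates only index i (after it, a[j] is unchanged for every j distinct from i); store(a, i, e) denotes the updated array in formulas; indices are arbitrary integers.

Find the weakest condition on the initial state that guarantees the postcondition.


Working backward. After the program, the postcondition c + 6 != 2 and (3*c - 5 <= -8 and c + 3*c - 2 > 3*r + 2*v + 3) must hold; in canonical form it is c != -4 and 3*c <= -3 and 4*c > 3*r + 2*v + 5.
Before tab[4] := 2*v: c != -4 and 3*c <= -3 and 4*c > 3*r + 2*v + 5
Before r := v + 9: c != -4 and 3*c <= -3 and 4*c > 5*v + 32
Before buf[r + 3] := r: c != -4 and 3*c <= -3 and 4*c > 5*v + 32
Before v := v: c != -4 and 3*c <= -3 and 4*c > 5*v + 32
Answer: WP = c != -4 and 3*c <= -3 and 4*c > 5*v + 32


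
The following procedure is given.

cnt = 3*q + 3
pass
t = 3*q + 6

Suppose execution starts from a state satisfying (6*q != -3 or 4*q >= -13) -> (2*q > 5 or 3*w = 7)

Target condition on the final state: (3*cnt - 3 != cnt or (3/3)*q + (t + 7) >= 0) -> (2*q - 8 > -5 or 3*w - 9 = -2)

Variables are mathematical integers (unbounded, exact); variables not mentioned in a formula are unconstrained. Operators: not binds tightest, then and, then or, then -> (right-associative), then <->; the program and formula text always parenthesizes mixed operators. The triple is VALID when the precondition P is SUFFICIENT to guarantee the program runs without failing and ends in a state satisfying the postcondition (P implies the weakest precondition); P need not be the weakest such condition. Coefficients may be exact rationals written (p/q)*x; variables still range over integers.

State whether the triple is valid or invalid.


Working backward. After the program, the postcondition (3*cnt - 3 != cnt or (3/3)*q + (t + 7) >= 0) -> (2*q - 8 > -5 or 3*w - 9 = -2) must hold; in canonical form it is (2*cnt != 3 or q + t >= -7) -> (2*q > 3 or 3*w = 7).
Before t := 3*q + 6: (2*cnt != 3 or 4*q >= -13) -> (2*q > 3 or 3*w = 7)
Before skip: (2*cnt != 3 or 4*q >= -13) -> (2*q > 3 or 3*w = 7)
Before cnt := 3*q + 3: (6*q != -3 or 4*q >= -13) -> (2*q > 3 or 3*w = 7)
The weakest precondition is (6*q != -3 or 4*q >= -13) -> (2*q > 3 or 3*w = 7).
Check whether (6*q != -3 or 4*q >= -13) -> (2*q > 5 or 3*w = 7) implies it.
Every state satisfying the precondition satisfies the weakest precondition: the implication holds.
Answer: valid


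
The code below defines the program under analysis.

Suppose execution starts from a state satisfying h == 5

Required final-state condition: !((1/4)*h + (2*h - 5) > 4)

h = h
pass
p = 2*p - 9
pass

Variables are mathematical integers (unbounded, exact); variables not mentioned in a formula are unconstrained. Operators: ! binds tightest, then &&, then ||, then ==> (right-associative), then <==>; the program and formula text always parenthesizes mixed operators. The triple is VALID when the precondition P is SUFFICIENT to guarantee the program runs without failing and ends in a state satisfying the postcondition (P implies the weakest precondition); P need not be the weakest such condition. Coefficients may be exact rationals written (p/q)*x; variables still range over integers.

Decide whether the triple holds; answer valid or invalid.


Working backward. After the program, the postcondition !((1/4)*h + (2*h - 5) > 4) must hold; in canonical form it is !((9/4)*h > 9).
Before skip: !((9/4)*h > 9)
Before p := 2*p - 9: !((9/4)*h > 9)
Before skip: !((9/4)*h > 9)
Before h := h: !((9/4)*h > 9)
The weakest precondition is !((9/4)*h > 9).
Check whether h == 5 implies it.
Countermodel: at the initial state h = 5, the precondition holds but the weakest precondition fails.
Answer: invalid


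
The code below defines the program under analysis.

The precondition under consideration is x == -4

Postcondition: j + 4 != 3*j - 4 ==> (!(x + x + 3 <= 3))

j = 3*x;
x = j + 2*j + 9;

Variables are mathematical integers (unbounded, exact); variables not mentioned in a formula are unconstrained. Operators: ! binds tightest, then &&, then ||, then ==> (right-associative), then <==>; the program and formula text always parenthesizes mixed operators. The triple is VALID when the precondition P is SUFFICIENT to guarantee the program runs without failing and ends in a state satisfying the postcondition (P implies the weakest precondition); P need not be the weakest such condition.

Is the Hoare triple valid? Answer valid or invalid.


Working backward. After the program, the postcondition j + 4 != 3*j - 4 ==> (!(x + x + 3 <= 3)) must hold; in canonical form it is 2*j != 8 ==> (!(2*x <= 0)).
Before x := j + 2*j + 9: 2*j != 8 ==> (!(6*j <= -18))
Before j := 3*x: 6*x != 8 ==> (!(18*x <= -18))
The weakest precondition is 6*x != 8 ==> (!(18*x <= -18)).
Check whether x == -4 implies it.
Countermodel: at the initial state x = -4, the precondition holds but the weakest precondition fails.
Answer: invalid


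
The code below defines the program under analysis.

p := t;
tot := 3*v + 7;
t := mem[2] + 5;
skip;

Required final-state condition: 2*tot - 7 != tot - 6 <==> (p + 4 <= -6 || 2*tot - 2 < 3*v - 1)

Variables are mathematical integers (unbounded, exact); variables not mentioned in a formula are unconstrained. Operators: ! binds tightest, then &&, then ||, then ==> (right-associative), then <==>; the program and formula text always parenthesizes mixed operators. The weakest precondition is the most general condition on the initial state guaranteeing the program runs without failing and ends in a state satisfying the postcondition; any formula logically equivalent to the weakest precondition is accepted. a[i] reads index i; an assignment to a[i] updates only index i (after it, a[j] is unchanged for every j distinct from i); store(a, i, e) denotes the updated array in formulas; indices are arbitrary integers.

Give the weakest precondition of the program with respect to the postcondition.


Working backward. After the program, the postcondition 2*tot - 7 != tot - 6 <==> (p + 4 <= -6 || 2*tot - 2 < 3*v - 1) must hold; in canonical form it is tot != 1 <==> (p <= -10 || 2*tot < 3*v + 1).
Before skip: tot != 1 <==> (p <= -10 || 2*tot < 3*v + 1)
Before t := mem[2] + 5: tot != 1 <==> (p <= -10 || 2*tot < 3*v + 1)
Before tot := 3*v + 7: 3*v != -6 <==> (p <= -10 || 3*v < -13)
Before p := t: 3*v != -6 <==> (t <= -10 || 3*v < -13)
Answer: WP = 3*v != -6 <==> (t <= -10 || 3*v < -13)


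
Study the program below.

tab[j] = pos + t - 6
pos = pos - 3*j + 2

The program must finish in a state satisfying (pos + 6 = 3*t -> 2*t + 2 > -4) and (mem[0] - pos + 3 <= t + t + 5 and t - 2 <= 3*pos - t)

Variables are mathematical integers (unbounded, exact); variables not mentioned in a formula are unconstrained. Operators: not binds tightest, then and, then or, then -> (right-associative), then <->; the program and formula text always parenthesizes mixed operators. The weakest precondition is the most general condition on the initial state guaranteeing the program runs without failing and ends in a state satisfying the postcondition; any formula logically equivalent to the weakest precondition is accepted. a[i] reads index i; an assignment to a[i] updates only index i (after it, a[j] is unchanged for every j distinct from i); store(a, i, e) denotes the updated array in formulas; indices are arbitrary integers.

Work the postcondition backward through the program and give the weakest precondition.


Working backward. After the program, the postcondition (pos + 6 = 3*t -> 2*t + 2 > -4) and (mem[0] - pos + 3 <= t + t + 5 and t - 2 <= 3*pos - t) must hold; in canonical form it is (pos = 3*t - 6 -> 2*t > -6) and mem[0] <= pos + 2*t + 2 and 2*t <= 3*pos + 2.
Before pos := pos - 3*j + 2: (pos = 3*j + 3*t - 8 -> 2*t > -6) and mem[0] + 3*j <= pos + 2*t + 4 and 9*j + 2*t <= 3*pos + 8
Before tab[j] := pos + t - 6: (pos = 3*j + 3*t - 8 -> 2*t > -6) and mem[0] + 3*j <= pos + 2*t + 4 and 9*j + 2*t <= 3*pos + 8
Answer: WP = (pos = 3*j + 3*t - 8 -> 2*t > -6) and mem[0] + 3*j <= pos + 2*t + 4 and 9*j + 2*t <= 3*pos + 8


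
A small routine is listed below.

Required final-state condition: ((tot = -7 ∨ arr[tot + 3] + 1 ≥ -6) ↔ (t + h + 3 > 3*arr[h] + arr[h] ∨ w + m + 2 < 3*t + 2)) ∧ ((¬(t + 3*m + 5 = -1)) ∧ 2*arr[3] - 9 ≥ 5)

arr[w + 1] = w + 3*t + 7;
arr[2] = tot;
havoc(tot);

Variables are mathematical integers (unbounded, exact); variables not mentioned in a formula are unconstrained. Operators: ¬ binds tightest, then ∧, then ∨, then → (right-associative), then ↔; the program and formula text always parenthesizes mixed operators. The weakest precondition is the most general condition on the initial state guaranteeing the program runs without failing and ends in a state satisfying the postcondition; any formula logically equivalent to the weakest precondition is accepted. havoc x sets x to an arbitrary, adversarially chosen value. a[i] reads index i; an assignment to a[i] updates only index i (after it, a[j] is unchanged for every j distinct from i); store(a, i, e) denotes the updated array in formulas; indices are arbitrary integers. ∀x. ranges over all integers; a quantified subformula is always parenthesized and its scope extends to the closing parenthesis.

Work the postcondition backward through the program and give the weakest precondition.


Working backward. After the program, the postcondition ((tot = -7 ∨ arr[tot + 3] + 1 ≥ -6) ↔ (t + h + 3 > 3*arr[h] + arr[h] ∨ w + m + 2 < 3*t + 2)) ∧ ((¬(t + 3*m + 5 = -1)) ∧ 2*arr[3] - 9 ≥ 5) must hold; in canonical form it is ((tot = -7 ∨ arr[tot + 3] ≥ -7) ↔ (h + t > 4*arr[h] - 3 ∨ m + w < 3*t)) ∧ (¬(3*m + t = -6)) ∧ 2*arr[3] ≥ 14.
Before havoc tot: ∀tot_1. (((tot_1 = -7 ∨ arr[tot_1 + 3] ≥ -7) ↔ (h + t > 4*arr[h] - 3 ∨ m + w < 3*t)) ∧ (¬(3*m + t = -6)) ∧ 2*arr[3] ≥ 14)
Before arr[2] := tot: ∀tot_1. (((tot_1 = -7 ∨ store(arr, 2, tot)[tot_1 + 3] ≥ -7) ↔ (h + t > 4*store(arr, 2, tot)[h] - 3 ∨ m + w < 3*t)) ∧ (¬(3*m + t = -6)) ∧ 2*arr[3] ≥ 14)
Before arr[w + 1] := w + 3*t + 7: ∀tot_1. (((tot_1 = -7 ∨ store(store(arr, w + 1, 3*t + w + 7), 2, tot)[tot_1 + 3] ≥ -7) ↔ (h + t > 4*store(store(arr, w + 1, 3*t + w + 7), 2, tot)[h] - 3 ∨ m + w < 3*t)) ∧ (¬(3*m + t = -6)) ∧ 2*store(arr, w + 1, 3*t + w + 7)[3] ≥ 14)
Answer: WP = ∀tot_1. (((tot_1 = -7 ∨ store(store(arr, w + 1, 3*t + w + 7), 2, tot)[tot_1 + 3] ≥ -7) ↔ (h + t > 4*store(store(arr, w + 1, 3*t + w + 7), 2, tot)[h] - 3 ∨ m + w < 3*t)) ∧ (¬(3*m + t = -6)) ∧ 2*store(arr, w + 1, 3*t + w + 7)[3] ≥ 14)


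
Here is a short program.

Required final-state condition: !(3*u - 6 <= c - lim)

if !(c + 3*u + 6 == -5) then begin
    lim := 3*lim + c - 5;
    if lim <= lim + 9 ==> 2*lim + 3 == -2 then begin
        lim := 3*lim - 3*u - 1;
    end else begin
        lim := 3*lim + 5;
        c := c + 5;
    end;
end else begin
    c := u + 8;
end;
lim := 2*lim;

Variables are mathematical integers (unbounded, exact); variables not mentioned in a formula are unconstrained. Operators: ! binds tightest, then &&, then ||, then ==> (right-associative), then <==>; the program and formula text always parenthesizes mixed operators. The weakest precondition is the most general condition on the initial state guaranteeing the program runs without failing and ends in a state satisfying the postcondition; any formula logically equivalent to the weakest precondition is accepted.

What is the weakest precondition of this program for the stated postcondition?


Working backward. After the program, the postcondition !(3*u - 6 <= c - lim) must hold; in canonical form it is !(lim + 3*u <= c + 6).
Before lim := 2*lim: !(2*lim + 3*u <= c + 6)
Then branch requires (2*c + 6*lim == 5 ==> (!(5*c + 18*lim <= 3*u + 38))) && ((!(2*c + 6*lim == 5)) ==> (!(5*c + 18*lim + 3*u <= 31))); else branch requires !(2*lim + 2*u <= 14).
Before the if: ((!(c + 3*u == -11)) ==> ((2*c + 6*lim == 5 ==> (!(5*c + 18*lim <= 3*u + 38))) && ((!(2*c + 6*lim == 5)) ==> (!(5*c + 18*lim + 3*u <= 31))))) && (c + 3*u == -11 ==> (!(2*lim + 2*u <= 14)))
Answer: WP = ((!(c + 3*u == -11)) ==> ((2*c + 6*lim == 5 ==> (!(5*c + 18*lim <= 3*u + 38))) && ((!(2*c + 6*lim == 5)) ==> (!(5*c + 18*lim + 3*u <= 31))))) && (c + 3*u == -11 ==> (!(2*lim + 2*u <= 14)))


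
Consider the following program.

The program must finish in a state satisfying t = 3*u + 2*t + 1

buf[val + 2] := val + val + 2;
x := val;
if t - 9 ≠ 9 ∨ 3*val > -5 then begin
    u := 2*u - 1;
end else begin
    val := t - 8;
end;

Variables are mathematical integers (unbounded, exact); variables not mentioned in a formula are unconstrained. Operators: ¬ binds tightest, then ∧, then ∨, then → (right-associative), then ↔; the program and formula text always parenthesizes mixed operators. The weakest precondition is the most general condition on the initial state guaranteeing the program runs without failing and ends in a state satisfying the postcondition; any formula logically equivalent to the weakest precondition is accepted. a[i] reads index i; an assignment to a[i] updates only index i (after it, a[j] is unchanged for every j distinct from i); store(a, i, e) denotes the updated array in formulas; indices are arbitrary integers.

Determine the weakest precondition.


Working backward. After the program, the postcondition t = 3*u + 2*t + 1 must hold; in canonical form it is t + 3*u = -1.
Then branch requires t + 6*u = 2; else branch requires t + 3*u = -1.
Before the if: ((t ≠ 18 ∨ 3*val > -5) → t + 6*u = 2) ∧ ((¬(t ≠ 18 ∨ 3*val > -5)) → t + 3*u = -1)
Before x := val: ((t ≠ 18 ∨ 3*val > -5) → t + 6*u = 2) ∧ ((¬(t ≠ 18 ∨ 3*val > -5)) → t + 3*u = -1)
Before buf[val + 2] := val + val + 2: ((t ≠ 18 ∨ 3*val > -5) → t + 6*u = 2) ∧ ((¬(t ≠ 18 ∨ 3*val > -5)) → t + 3*u = -1)
Answer: WP = ((t ≠ 18 ∨ 3*val > -5) → t + 6*u = 2) ∧ ((¬(t ≠ 18 ∨ 3*val > -5)) → t + 3*u = -1)


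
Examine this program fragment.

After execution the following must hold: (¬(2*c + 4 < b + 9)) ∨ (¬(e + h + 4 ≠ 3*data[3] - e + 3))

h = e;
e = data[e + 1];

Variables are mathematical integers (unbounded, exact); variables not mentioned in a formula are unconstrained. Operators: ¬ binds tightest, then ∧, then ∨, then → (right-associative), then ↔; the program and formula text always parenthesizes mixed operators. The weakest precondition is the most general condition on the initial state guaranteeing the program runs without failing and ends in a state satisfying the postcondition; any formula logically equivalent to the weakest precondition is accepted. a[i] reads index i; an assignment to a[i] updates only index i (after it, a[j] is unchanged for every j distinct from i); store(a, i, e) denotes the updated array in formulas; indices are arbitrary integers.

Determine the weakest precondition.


Working backward. After the program, the postcondition (¬(2*c + 4 < b + 9)) ∨ (¬(e + h + 4 ≠ 3*data[3] - e + 3)) must hold; in canonical form it is (¬(2*c < b + 5)) ∨ (¬(2*e + h ≠ 3*data[3] - 1)).
Before e := data[e + 1]: (¬(2*c < b + 5)) ∨ (¬(2*data[e + 1] + h ≠ 3*data[3] - 1))
Before h := e: (¬(2*c < b + 5)) ∨ (¬(2*data[e + 1] + e ≠ 3*data[3] - 1))
Answer: WP = (¬(2*c < b + 5)) ∨ (¬(2*data[e + 1] + e ≠ 3*data[3] - 1))


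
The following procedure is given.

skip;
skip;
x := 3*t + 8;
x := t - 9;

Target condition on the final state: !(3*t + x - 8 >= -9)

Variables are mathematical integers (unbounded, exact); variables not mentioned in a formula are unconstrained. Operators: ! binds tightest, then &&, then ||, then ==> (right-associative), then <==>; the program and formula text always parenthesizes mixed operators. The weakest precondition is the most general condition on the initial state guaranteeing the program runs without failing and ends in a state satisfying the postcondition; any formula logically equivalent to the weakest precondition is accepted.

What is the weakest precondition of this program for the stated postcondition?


Working backward. After the program, the postcondition !(3*t + x - 8 >= -9) must hold; in canonical form it is !(3*t + x >= -1).
Before x := t - 9: !(4*t >= 8)
Before x := 3*t + 8: !(4*t >= 8)
Before skip: !(4*t >= 8)
Before skip: !(4*t >= 8)
Answer: WP = !(4*t >= 8)


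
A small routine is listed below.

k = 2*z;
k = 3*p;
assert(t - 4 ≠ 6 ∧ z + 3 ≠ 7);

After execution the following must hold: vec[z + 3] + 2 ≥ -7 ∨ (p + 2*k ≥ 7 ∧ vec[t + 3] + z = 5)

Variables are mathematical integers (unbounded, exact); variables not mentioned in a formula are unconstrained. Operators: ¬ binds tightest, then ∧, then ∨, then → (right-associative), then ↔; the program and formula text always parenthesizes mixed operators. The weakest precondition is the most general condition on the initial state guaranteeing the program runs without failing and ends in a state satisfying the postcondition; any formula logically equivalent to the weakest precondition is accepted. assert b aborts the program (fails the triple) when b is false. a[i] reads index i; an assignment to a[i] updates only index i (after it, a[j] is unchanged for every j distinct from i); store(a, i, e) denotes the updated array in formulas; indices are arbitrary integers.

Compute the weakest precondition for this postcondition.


Working backward. After the program, the postcondition vec[z + 3] + 2 ≥ -7 ∨ (p + 2*k ≥ 7 ∧ vec[t + 3] + z = 5) must hold; in canonical form it is vec[z + 3] ≥ -9 ∨ (2*k + p ≥ 7 ∧ vec[t + 3] + z = 5).
Before assert t - 4 ≠ 6 ∧ z + 3 ≠ 7: t ≠ 10 ∧ z ≠ 4 ∧ (vec[z + 3] ≥ -9 ∨ (2*k + p ≥ 7 ∧ vec[t + 3] + z = 5))
Before k := 3*p: t ≠ 10 ∧ z ≠ 4 ∧ (vec[z + 3] ≥ -9 ∨ (7*p ≥ 7 ∧ vec[t + 3] + z = 5))
Before k := 2*z: t ≠ 10 ∧ z ≠ 4 ∧ (vec[z + 3] ≥ -9 ∨ (7*p ≥ 7 ∧ vec[t + 3] + z = 5))
Answer: WP = t ≠ 10 ∧ z ≠ 4 ∧ (vec[z + 3] ≥ -9 ∨ (7*p ≥ 7 ∧ vec[t + 3] + z = 5))


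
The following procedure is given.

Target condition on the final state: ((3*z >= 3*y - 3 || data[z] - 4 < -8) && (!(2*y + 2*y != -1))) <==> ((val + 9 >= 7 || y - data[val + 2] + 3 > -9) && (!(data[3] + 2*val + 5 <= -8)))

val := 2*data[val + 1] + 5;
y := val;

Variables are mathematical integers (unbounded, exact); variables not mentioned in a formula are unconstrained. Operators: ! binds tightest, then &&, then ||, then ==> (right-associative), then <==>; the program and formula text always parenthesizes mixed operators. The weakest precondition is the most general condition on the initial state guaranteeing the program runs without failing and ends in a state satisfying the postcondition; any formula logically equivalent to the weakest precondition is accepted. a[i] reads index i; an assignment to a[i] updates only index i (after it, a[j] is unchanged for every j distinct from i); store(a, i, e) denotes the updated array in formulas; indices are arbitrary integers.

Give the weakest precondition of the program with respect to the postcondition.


Working backward. After the program, the postcondition ((3*z >= 3*y - 3 || data[z] - 4 < -8) && (!(2*y + 2*y != -1))) <==> ((val + 9 >= 7 || y - data[val + 2] + 3 > -9) && (!(data[3] + 2*val + 5 <= -8))) must hold; in canonical form it is ((3*z >= 3*y - 3 || data[z] < -4) && (!(4*y != -1))) <==> ((val >= -2 || y > data[val + 2] - 12) && (!(data[3] + 2*val <= -13))).
Before y := val: ((3*z >= 3*val - 3 || data[z] < -4) && (!(4*val != -1))) <==> ((val >= -2 || val > data[val + 2] - 12) && (!(data[3] + 2*val <= -13)))
Before val := 2*data[val + 1] + 5: ((3*z >= 6*data[val + 1] + 12 || data[z] < -4) && (!(8*data[val + 1] != -21))) <==> ((2*data[val + 1] >= -7 || 2*data[val + 1] > data[2*data[val + 1] + 7] - 17) && (!(4*data[val + 1] + data[3] <= -23)))
Answer: WP = ((3*z >= 6*data[val + 1] + 12 || data[z] < -4) && (!(8*data[val + 1] != -21))) <==> ((2*data[val + 1] >= -7 || 2*data[val + 1] > data[2*data[val + 1] + 7] - 17) && (!(4*data[val + 1] + data[3] <= -23)))


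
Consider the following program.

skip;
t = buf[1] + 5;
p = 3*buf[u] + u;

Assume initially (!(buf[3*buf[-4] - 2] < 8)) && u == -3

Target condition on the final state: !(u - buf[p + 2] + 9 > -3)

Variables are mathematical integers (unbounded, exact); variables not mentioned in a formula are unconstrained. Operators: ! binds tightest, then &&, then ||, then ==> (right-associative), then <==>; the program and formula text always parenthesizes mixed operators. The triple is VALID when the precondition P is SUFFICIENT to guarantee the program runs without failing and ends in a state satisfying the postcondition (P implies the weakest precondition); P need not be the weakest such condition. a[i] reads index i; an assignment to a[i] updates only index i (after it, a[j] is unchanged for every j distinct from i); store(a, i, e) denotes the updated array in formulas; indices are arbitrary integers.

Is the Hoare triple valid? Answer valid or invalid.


Working backward. After the program, the postcondition !(u - buf[p + 2] + 9 > -3) must hold; in canonical form it is !(u > buf[p + 2] - 12).
Before p := 3*buf[u] + u: !(u > buf[3*buf[u] + u + 2] - 12)
Before t := buf[1] + 5: !(u > buf[3*buf[u] + u + 2] - 12)
Before skip: !(u > buf[3*buf[u] + u + 2] - 12)
The weakest precondition is !(u > buf[3*buf[u] + u + 2] - 12).
Check whether (!(buf[3*buf[-4] - 2] < 8)) && u == -3 implies it.
Countermodel: at the initial state buf = {[-4] = 0, [-3] = 17422, [-2] = 8, [52265] = -15215, elsewhere 8}, u = -3, the precondition holds but the weakest precondition fails.
Answer: invalid
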